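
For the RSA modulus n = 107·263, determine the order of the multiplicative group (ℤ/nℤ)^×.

27772

φ(pq) = (p−1)(q−1) = 106 · 262 = 27772.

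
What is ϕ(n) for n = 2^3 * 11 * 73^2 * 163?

φ(76439176) = 76439176 · (1 − 1/2) · (1 − 1/11) · (1 − 1/73) · (1 − 1/163)
       = 76439176 · 116640/261778 = 34058880.

34058880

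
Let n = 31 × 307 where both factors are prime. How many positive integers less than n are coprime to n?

φ(n) = (p − 1)(q − 1) = (31−1)(307−1) = 30·306 = 9180.

9180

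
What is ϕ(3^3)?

18

φ(27) = 27 · (1 − 1/3)
       = 27 · 2/3 = 18.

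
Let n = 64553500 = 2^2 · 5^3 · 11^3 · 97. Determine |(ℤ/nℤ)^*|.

φ(64553500) = 64553500 · (1 − 1/2) · (1 − 1/5) · (1 − 1/11) · (1 − 1/97)
       = 64553500 · 3840/10670 = 23232000.

23232000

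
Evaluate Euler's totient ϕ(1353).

800

Factor 1353: 1353 = 3 * 11 * 41.
φ(1353) = 1353 · (1 − 1/3) · (1 − 1/11) · (1 − 1/41)
       = 1353 · 800/1353 = 800.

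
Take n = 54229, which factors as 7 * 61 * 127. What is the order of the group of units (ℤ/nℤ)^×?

45360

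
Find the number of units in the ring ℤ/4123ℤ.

Factor 4123: 4123 = 7 · 19 · 31.
φ(4123) = 4123 · (1 − 1/7) · (1 − 1/19) · (1 − 1/31)
       = 4123 · 3240/4123 = 3240.

3240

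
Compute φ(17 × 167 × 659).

φ(17) = 17 − 1 = 16.
φ(167) = 167 − 1 = 166.
φ(659) = 659 − 1 = 658.
Since φ is multiplicative, φ(1870901) = 16 · 166 · 658 = 1747648.

1747648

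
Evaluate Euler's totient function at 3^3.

φ(27) = 27 · (1 − 1/3)
       = 27 · 2/3 = 18.

18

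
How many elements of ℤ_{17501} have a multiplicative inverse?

15120

17501 = 11 * 37 * 43.
φ(11) = 11 − 1 = 10.
φ(37) = 37 − 1 = 36.
φ(43) = 43 − 1 = 42.
Since φ is multiplicative, φ(17501) = 10 · 36 · 42 = 15120.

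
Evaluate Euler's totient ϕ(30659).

Factor 30659: 30659 = 23 · 31 · 43.
φ(30659) = 30659 · (1 − 1/23) · (1 − 1/31) · (1 − 1/43)
       = 30659 · 27720/30659 = 27720.

27720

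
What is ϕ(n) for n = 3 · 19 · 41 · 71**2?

φ(3) = 3 − 1 = 2.
φ(19) = 19 − 1 = 18.
φ(41) = 41 − 1 = 40.
φ(71^2) = 71^2 − 71^1 = 5041 − 71 = 4970.
φ(11780817) = 2 × 18 × 40 × 4970 = 7156800.

7156800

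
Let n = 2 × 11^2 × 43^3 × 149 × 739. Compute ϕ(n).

933032913120

φ(2) = 2 − 1 = 1.
φ(11^2) = 11^2 − 11^1 = 121 − 11 = 110.
φ(43^3) = 43^3 − 43^2 = 79507 − 1849 = 77658.
φ(149) = 149 − 1 = 148.
φ(739) = 739 − 1 = 738.
φ(2118612057034) = 1 × 110 × 77658 × 148 × 738 = 933032913120.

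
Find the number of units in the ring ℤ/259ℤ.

259 = 7 · 37.
φ(259) = 259 · (1 − 1/7) · (1 − 1/37)
       = 259 · 216/259 = 216.

216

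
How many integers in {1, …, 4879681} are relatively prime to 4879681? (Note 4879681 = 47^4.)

4775858

φ(47^4) = 47^4 − 47^3 = 4879681 − 103823 = 4775858.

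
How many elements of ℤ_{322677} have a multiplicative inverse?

322677 = 3**3 · 17 · 19 · 37.
φ(3^3) = 3^2·(3−1) = 9·2 = 18.
φ(17) = 17 − 1 = 16.
φ(19) = 19 − 1 = 18.
φ(37) = 37 − 1 = 36.
Multiply: 18 · 16 · 18 · 36 = 186624.

186624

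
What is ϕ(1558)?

Factor 1558: 1558 = 2 · 19 · 41.
φ(1558) = 1558 · (1 − 1/2) · (1 − 1/19) · (1 − 1/41)
       = 1558 · 720/1558 = 720.

720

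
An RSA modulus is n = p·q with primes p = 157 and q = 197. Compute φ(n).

φ(30929) = 30929 · (1 − 1/157) · (1 − 1/197)
       = 30929 · 30576/30929 = 30576.

30576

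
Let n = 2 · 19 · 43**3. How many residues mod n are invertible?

φ(2) = 2 − 1 = 1.
φ(19) = 19 − 1 = 18.
φ(43^3) = 43^2·(43−1) = 1849·42 = 77658.
φ(3021266) = 1 × 18 × 77658 = 1397844.

1397844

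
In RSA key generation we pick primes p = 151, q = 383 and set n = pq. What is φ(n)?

57300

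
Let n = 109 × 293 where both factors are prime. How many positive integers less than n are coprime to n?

31536

φ(31937) = 31937 · (1 − 1/109) · (1 − 1/293)
       = 31937 · 31536/31937 = 31536.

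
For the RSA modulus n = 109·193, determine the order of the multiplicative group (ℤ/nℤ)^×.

20736

φ(n) = (p − 1)(q − 1) = (109−1)(193−1) = 108·192 = 20736.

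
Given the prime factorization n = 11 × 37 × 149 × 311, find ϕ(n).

φ(11) = 11 − 1 = 10.
φ(37) = 37 − 1 = 36.
φ(149) = 149 − 1 = 148.
φ(311) = 311 − 1 = 310.
Since φ is multiplicative, φ(18859973) = 10 · 36 · 148 · 310 = 16516800.

16516800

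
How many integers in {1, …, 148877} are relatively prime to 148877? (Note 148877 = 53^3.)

φ(148877) = 148877 · (1 − 1/53)
       = 148877 · 52/53 = 146068.

146068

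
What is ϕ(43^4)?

3339294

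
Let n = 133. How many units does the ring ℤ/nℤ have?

108

First factor: 133 = 7 * 19.
φ(7) = 7 − 1 = 6.
φ(19) = 19 − 1 = 18.
Multiply: 6 · 18 = 108.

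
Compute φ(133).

108

Prime factorization: 133 = 7 * 19.
φ(133) = 133 · (1 − 1/7) · (1 − 1/19)
       = 133 · 108/133 = 108.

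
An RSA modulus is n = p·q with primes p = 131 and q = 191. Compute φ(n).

24700

φ(131) = 131 − 1 = 130.
φ(191) = 191 − 1 = 190.
φ(25021) = 130 × 190 = 24700.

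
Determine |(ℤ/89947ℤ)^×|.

69120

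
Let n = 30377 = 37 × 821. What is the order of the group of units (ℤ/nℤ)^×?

29520

φ(30377) = 30377 · (1 − 1/37) · (1 − 1/821)
       = 30377 · 29520/30377 = 29520.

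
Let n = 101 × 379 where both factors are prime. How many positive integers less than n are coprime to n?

φ(n) = (p − 1)(q − 1) = (101−1)(379−1) = 100·378 = 37800.

37800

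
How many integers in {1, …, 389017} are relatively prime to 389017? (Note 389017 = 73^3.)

φ(389017) = 389017 · (1 − 1/73)
       = 389017 · 72/73 = 383688.

383688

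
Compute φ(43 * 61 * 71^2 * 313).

φ(43) = 43 − 1 = 42.
φ(61) = 61 − 1 = 60.
φ(71^2) = 71^2 − 71^1 = 5041 − 71 = 4970.
φ(313) = 313 − 1 = 312.
φ(4138655959) = 42 × 60 × 4970 × 312 = 3907612800.

3907612800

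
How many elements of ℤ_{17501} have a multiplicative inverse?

17501 = 11 × 37 × 43.
φ(17501) = 17501 · (1 − 1/11) · (1 − 1/37) · (1 − 1/43)
       = 17501 · 15120/17501 = 15120.

15120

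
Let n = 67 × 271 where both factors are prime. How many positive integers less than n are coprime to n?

For distinct primes, φ(pq) = (p−1)(q−1) = 66 × 270 = 17820.

17820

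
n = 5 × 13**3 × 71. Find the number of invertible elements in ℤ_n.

567840

φ(5) = 5 − 1 = 4.
φ(13^3) = 13^3 − 13^2 = 2197 − 169 = 2028.
φ(71) = 71 − 1 = 70.
Since φ is multiplicative, φ(779935) = 4 · 2028 · 70 = 567840.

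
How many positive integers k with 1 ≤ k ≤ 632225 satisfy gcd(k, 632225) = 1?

632225 = 5^2 × 11^3 × 19.
φ(632225) = 632225 · (1 − 1/5) · (1 − 1/11) · (1 − 1/19)
       = 632225 · 720/1045 = 435600.

435600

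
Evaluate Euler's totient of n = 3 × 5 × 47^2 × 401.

6918400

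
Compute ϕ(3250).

1200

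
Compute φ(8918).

Prime factorization: 8918 = 2 × 7^3 × 13.
φ(2) = 2 − 1 = 1.
φ(7^3) = 7^3 − 7^2 = 343 − 49 = 294.
φ(13) = 13 − 1 = 12.
φ(8918) = 1 × 294 × 12 = 3528.

3528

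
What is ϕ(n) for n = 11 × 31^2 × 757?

φ(8002247) = 8002247 · (1 − 1/11) · (1 − 1/31) · (1 − 1/757)
       = 8002247 · 226800/258137 = 7030800.

7030800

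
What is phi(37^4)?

1823508

φ(37^4) = 37^3·(37−1) = 50653·36 = 1823508.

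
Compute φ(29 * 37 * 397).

φ(29) = 29 − 1 = 28.
φ(37) = 37 − 1 = 36.
φ(397) = 397 − 1 = 396.
Since φ is multiplicative, φ(425981) = 28 · 36 · 396 = 399168.

399168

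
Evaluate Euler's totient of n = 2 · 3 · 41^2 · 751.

2460000

φ(7574586) = 7574586 · (1 − 1/2) · (1 − 1/3) · (1 − 1/41) · (1 − 1/751)
       = 7574586 · 60000/184746 = 2460000.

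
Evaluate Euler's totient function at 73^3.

φ(73^3) = 73^3 − 73^2 = 389017 − 5329 = 383688.

383688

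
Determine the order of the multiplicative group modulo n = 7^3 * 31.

φ(10633) = 10633 · (1 − 1/7) · (1 − 1/31)
       = 10633 · 180/217 = 8820.

8820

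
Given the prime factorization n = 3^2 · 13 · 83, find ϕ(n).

φ(9711) = 9711 · (1 − 1/3) · (1 − 1/13) · (1 − 1/83)
       = 9711 · 1968/3237 = 5904.

5904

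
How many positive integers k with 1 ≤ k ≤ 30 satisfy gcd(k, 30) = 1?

30 = 2 * 3 * 5.
φ(30) = 30 · (1 − 1/2) · (1 − 1/3) · (1 − 1/5)
       = 30 · 8/30 = 8.

8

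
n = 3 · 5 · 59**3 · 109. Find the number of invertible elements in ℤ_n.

174439872

φ(3) = 3 − 1 = 2.
φ(5) = 5 − 1 = 4.
φ(59^3) = 59^2·(59−1) = 3481·58 = 201898.
φ(109) = 109 − 1 = 108.
φ(335794665) = 2 × 4 × 201898 × 108 = 174439872.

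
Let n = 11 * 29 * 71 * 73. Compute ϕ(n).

φ(1653377) = 1653377 · (1 − 1/11) · (1 − 1/29) · (1 − 1/71) · (1 − 1/73)
       = 1653377 · 1411200/1653377 = 1411200.

1411200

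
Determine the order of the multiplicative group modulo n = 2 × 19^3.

6498

φ(2) = 2 − 1 = 1.
φ(19^3) = 19^2·(19−1) = 361·18 = 6498.
φ(13718) = 1 × 6498 = 6498.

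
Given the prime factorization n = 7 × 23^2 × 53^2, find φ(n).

φ(7) = 7 − 1 = 6.
φ(23^2) = 23^2 − 23^1 = 529 − 23 = 506.
φ(53^2) = 53^1·(53−1) = 53·52 = 2756.
Multiply: 6 · 506 · 2756 = 8367216.

8367216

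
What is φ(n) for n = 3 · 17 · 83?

2624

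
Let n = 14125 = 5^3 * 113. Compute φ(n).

11200

φ(5^3) = 5^3 − 5^2 = 125 − 25 = 100.
φ(113) = 113 − 1 = 112.
Multiply: 100 · 112 = 11200.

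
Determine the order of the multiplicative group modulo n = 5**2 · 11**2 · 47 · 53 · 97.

φ(5^2) = 5^2 − 5^1 = 25 − 5 = 20.
φ(11^2) = 11^1·(11−1) = 11·10 = 110.
φ(47) = 47 − 1 = 46.
φ(53) = 53 − 1 = 52.
φ(97) = 97 − 1 = 96.
φ(730921675) = 20 × 110 × 46 × 52 × 96 = 505190400.

505190400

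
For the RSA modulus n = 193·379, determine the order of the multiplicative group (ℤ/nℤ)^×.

72576

φ(73147) = 73147 · (1 − 1/193) · (1 − 1/379)
       = 73147 · 72576/73147 = 72576.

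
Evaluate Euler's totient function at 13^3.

φ(13^3) = 13^2·(13−1) = 169·12 = 2028.

2028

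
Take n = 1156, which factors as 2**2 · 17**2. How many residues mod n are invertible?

φ(2^2) = 2^2 − 2^1 = 4 − 2 = 2.
φ(17^2) = 17^1·(17−1) = 17·16 = 272.
φ(1156) = 2 × 272 = 544.

544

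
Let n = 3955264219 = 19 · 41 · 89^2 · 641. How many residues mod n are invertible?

φ(3955264219) = 3955264219 · (1 − 1/19) · (1 − 1/41) · (1 − 1/89) · (1 − 1/641)
       = 3955264219 · 40550400/44441171 = 3608985600.

3608985600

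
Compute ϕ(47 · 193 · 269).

2366976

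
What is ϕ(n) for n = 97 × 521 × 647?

32248320

φ(32697439) = 32697439 · (1 − 1/97) · (1 − 1/521) · (1 − 1/647)
       = 32697439 · 32248320/32697439 = 32248320.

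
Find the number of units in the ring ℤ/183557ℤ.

Prime factorization: 183557 = 11^2 * 37 * 41.
φ(11^2) = 11^1·(11−1) = 11·10 = 110.
φ(37) = 37 − 1 = 36.
φ(41) = 41 − 1 = 40.
Since φ is multiplicative, φ(183557) = 110 · 36 · 40 = 158400.

158400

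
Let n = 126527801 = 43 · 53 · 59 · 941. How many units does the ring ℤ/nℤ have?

φ(43) = 43 − 1 = 42.
φ(53) = 53 − 1 = 52.
φ(59) = 59 − 1 = 58.
φ(941) = 941 − 1 = 940.
Multiply: 42 · 52 · 58 · 940 = 119071680.

119071680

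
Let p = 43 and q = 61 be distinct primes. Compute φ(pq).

φ(2623) = 2623 · (1 − 1/43) · (1 − 1/61)
       = 2623 · 2520/2623 = 2520.

2520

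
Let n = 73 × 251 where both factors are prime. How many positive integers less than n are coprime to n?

18000

For distinct primes, φ(pq) = (p−1)(q−1) = 72 × 250 = 18000.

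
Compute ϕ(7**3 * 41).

11760

φ(14063) = 14063 · (1 − 1/7) · (1 − 1/41)
       = 14063 · 240/287 = 11760.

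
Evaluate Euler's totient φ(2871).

Factor 2871: 2871 = 3^2 * 11 * 29.
φ(3^2) = 3^1·(3−1) = 3·2 = 6.
φ(11) = 11 − 1 = 10.
φ(29) = 29 − 1 = 28.
Since φ is multiplicative, φ(2871) = 6 · 10 · 28 = 1680.

1680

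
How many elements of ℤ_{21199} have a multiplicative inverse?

18816

First factor: 21199 = 17 · 29 · 43.
φ(21199) = 21199 · (1 − 1/17) · (1 − 1/29) · (1 − 1/43)
       = 21199 · 18816/21199 = 18816.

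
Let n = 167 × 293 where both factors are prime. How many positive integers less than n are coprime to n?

48472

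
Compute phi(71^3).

φ(357911) = 357911 · (1 − 1/71)
       = 357911 · 70/71 = 352870.

352870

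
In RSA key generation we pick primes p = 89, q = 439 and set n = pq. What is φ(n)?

38544

φ(pq) = (p−1)(q−1) = 88 · 438 = 38544.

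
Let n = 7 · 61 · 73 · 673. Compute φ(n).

φ(7) = 7 − 1 = 6.
φ(61) = 61 − 1 = 60.
φ(73) = 73 − 1 = 72.
φ(673) = 673 − 1 = 672.
Multiply: 6 · 60 · 72 · 672 = 17418240.

17418240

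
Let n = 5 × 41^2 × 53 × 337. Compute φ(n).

114616320

φ(5) = 5 − 1 = 4.
φ(41^2) = 41^1·(41−1) = 41·40 = 1640.
φ(53) = 53 − 1 = 52.
φ(337) = 337 − 1 = 336.
Multiply: 4 · 1640 · 52 · 336 = 114616320.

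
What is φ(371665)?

Factor 371665: 371665 = 5 · 7^2 · 37 · 41.
φ(5) = 5 − 1 = 4.
φ(7^2) = 7^2 − 7^1 = 49 − 7 = 42.
φ(37) = 37 − 1 = 36.
φ(41) = 41 − 1 = 40.
Since φ is multiplicative, φ(371665) = 4 · 42 · 36 · 40 = 241920.

241920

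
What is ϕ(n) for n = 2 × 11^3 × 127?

φ(2) = 2 − 1 = 1.
φ(11^3) = 11^2·(11−1) = 121·10 = 1210.
φ(127) = 127 − 1 = 126.
Since φ is multiplicative, φ(338074) = 1 · 1210 · 126 = 152460.

152460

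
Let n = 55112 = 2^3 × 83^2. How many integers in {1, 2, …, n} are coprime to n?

27224

φ(55112) = 55112 · (1 − 1/2) · (1 − 1/83)
       = 55112 · 82/166 = 27224.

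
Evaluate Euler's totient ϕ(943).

Prime factorization: 943 = 23 · 41.
φ(943) = 943 · (1 − 1/23) · (1 − 1/41)
       = 943 · 880/943 = 880.

880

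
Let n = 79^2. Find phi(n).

φ(6241) = 6241 · (1 − 1/79)
       = 6241 · 78/79 = 6162.

6162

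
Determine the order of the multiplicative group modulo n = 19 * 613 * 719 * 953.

7529832576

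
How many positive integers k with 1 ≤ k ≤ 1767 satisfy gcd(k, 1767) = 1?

Prime factorization: 1767 = 3 * 19 * 31.
φ(1767) = 1767 · (1 − 1/3) · (1 − 1/19) · (1 − 1/31)
       = 1767 · 1080/1767 = 1080.

1080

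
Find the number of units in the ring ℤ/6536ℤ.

3024

Factor 6536: 6536 = 2^3 · 19 · 43.
φ(6536) = 6536 · (1 − 1/2) · (1 − 1/19) · (1 − 1/43)
       = 6536 · 756/1634 = 3024.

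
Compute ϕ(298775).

First factor: 298775 = 5**2 · 17 · 19 · 37.
φ(298775) = 298775 · (1 − 1/5) · (1 − 1/17) · (1 − 1/19) · (1 − 1/37)
       = 298775 · 41472/59755 = 207360.

207360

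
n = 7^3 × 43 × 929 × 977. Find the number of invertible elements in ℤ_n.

11183929344

φ(13386679117) = 13386679117 · (1 − 1/7) · (1 − 1/43) · (1 − 1/929) · (1 − 1/977)
       = 13386679117 · 228243456/273197533 = 11183929344.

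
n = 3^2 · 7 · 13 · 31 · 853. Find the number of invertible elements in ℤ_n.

11041920

φ(21656817) = 21656817 · (1 − 1/3) · (1 − 1/7) · (1 − 1/13) · (1 − 1/31) · (1 − 1/853)
       = 21656817 · 3680640/7218939 = 11041920.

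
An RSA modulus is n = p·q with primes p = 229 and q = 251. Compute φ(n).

57000

φ(57479) = 57479 · (1 − 1/229) · (1 − 1/251)
       = 57479 · 57000/57479 = 57000.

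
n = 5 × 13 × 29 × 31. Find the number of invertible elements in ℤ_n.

40320

φ(58435) = 58435 · (1 − 1/5) · (1 − 1/13) · (1 − 1/29) · (1 − 1/31)
       = 58435 · 40320/58435 = 40320.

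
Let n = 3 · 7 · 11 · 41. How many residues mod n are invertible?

4800

φ(3) = 3 − 1 = 2.
φ(7) = 7 − 1 = 6.
φ(11) = 11 − 1 = 10.
φ(41) = 41 − 1 = 40.
Multiply: 2 · 6 · 10 · 40 = 4800.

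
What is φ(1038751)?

First factor: 1038751 = 7**2 * 17 * 29 * 43.
φ(1038751) = 1038751 · (1 − 1/7) · (1 − 1/17) · (1 − 1/29) · (1 − 1/43)
       = 1038751 · 112896/148393 = 790272.

790272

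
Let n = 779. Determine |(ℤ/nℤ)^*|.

720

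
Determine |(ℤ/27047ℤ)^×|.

Factor 27047: 27047 = 17 · 37 · 43.
φ(27047) = 27047 · (1 − 1/17) · (1 − 1/37) · (1 − 1/43)
       = 27047 · 24192/27047 = 24192.

24192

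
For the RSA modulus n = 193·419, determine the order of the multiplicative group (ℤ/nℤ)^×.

φ(193) = 193 − 1 = 192.
φ(419) = 419 − 1 = 418.
φ(80867) = 192 × 418 = 80256.

80256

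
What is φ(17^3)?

4624

φ(4913) = 4913 · (1 − 1/17)
       = 4913 · 16/17 = 4624.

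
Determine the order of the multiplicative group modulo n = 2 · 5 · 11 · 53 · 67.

137280

φ(2) = 2 − 1 = 1.
φ(5) = 5 − 1 = 4.
φ(11) = 11 − 1 = 10.
φ(53) = 53 − 1 = 52.
φ(67) = 67 − 1 = 66.
Multiply: 1 · 4 · 10 · 52 · 66 = 137280.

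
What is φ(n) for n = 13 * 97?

1152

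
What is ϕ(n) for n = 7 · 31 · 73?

φ(7) = 7 − 1 = 6.
φ(31) = 31 − 1 = 30.
φ(73) = 73 − 1 = 72.
Since φ is multiplicative, φ(15841) = 6 · 30 · 72 = 12960.

12960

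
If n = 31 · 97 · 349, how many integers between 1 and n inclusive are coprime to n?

φ(31) = 31 − 1 = 30.
φ(97) = 97 − 1 = 96.
φ(349) = 349 − 1 = 348.
Since φ is multiplicative, φ(1049443) = 30 · 96 · 348 = 1002240.

1002240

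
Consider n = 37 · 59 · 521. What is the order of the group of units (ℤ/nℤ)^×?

1085760

φ(37) = 37 − 1 = 36.
φ(59) = 59 − 1 = 58.
φ(521) = 521 − 1 = 520.
φ(1137343) = 36 × 58 × 520 = 1085760.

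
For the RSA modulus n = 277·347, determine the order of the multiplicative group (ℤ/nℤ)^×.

95496

For distinct primes, φ(pq) = (p−1)(q−1) = 276 × 346 = 95496.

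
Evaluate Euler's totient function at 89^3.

697048

φ(89^3) = 89^3 − 89^2 = 704969 − 7921 = 697048.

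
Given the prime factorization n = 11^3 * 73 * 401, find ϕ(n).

φ(11^3) = 11^3 − 11^2 = 1331 − 121 = 1210.
φ(73) = 73 − 1 = 72.
φ(401) = 401 − 1 = 400.
Since φ is multiplicative, φ(38962363) = 1210 · 72 · 400 = 34848000.

34848000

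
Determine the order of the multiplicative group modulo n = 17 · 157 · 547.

1362816

φ(1459943) = 1459943 · (1 − 1/17) · (1 − 1/157) · (1 − 1/547)
       = 1459943 · 1362816/1459943 = 1362816.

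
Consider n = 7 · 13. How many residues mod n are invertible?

72

φ(91) = 91 · (1 − 1/7) · (1 − 1/13)
       = 91 · 72/91 = 72.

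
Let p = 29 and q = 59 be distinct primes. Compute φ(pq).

φ(29) = 29 − 1 = 28.
φ(59) = 59 − 1 = 58.
Since φ is multiplicative, φ(1711) = 28 · 58 = 1624.

1624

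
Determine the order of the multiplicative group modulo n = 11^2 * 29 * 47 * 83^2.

964274080

φ(1136154547) = 1136154547 · (1 − 1/11) · (1 − 1/29) · (1 − 1/47) · (1 − 1/83)
       = 1136154547 · 1056160/1244419 = 964274080.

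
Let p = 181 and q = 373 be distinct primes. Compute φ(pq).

φ(181) = 181 − 1 = 180.
φ(373) = 373 − 1 = 372.
φ(67513) = 180 × 372 = 66960.

66960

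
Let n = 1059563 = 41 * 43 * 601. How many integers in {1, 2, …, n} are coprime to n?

φ(1059563) = 1059563 · (1 − 1/41) · (1 − 1/43) · (1 − 1/601)
       = 1059563 · 1008000/1059563 = 1008000.

1008000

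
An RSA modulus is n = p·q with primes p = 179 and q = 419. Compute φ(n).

For distinct primes, φ(pq) = (p−1)(q−1) = 178 × 418 = 74404.

74404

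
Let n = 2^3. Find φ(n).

φ(8) = 8 · (1 − 1/2)
       = 8 · 1/2 = 4.

4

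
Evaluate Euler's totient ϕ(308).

120

First factor: 308 = 2^2 * 7 * 11.
φ(308) = 308 · (1 − 1/2) · (1 − 1/7) · (1 − 1/11)
       = 308 · 60/154 = 120.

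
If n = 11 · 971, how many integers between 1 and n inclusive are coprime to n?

φ(10681) = 10681 · (1 − 1/11) · (1 − 1/971)
       = 10681 · 9700/10681 = 9700.

9700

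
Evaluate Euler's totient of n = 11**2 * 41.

φ(11^2) = 11^1·(11−1) = 11·10 = 110.
φ(41) = 41 − 1 = 40.
φ(4961) = 110 × 40 = 4400.

4400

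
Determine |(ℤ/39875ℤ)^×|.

Factor 39875: 39875 = 5^3 · 11 · 29.
φ(5^3) = 5^3 − 5^2 = 125 − 25 = 100.
φ(11) = 11 − 1 = 10.
φ(29) = 29 − 1 = 28.
Multiply: 100 · 10 · 28 = 28000.

28000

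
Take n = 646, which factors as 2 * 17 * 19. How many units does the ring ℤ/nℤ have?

288

φ(2) = 2 − 1 = 1.
φ(17) = 17 − 1 = 16.
φ(19) = 19 − 1 = 18.
Multiply: 1 · 16 · 18 = 288.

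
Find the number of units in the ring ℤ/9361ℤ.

First factor: 9361 = 11 * 23 * 37.
φ(9361) = 9361 · (1 − 1/11) · (1 − 1/23) · (1 − 1/37)
       = 9361 · 7920/9361 = 7920.

7920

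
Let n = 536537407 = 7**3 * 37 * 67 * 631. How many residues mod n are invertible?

φ(7^3) = 7^2·(7−1) = 49·6 = 294.
φ(37) = 37 − 1 = 36.
φ(67) = 67 − 1 = 66.
φ(631) = 631 − 1 = 630.
φ(536537407) = 294 × 36 × 66 × 630 = 440082720.

440082720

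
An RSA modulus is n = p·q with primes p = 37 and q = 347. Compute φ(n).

12456

φ(pq) = (p−1)(q−1) = 36 · 346 = 12456.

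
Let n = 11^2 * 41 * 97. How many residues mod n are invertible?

φ(481217) = 481217 · (1 − 1/11) · (1 − 1/41) · (1 − 1/97)
       = 481217 · 38400/43747 = 422400.

422400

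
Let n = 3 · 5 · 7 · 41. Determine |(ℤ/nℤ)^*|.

φ(3) = 3 − 1 = 2.
φ(5) = 5 − 1 = 4.
φ(7) = 7 − 1 = 6.
φ(41) = 41 − 1 = 40.
Multiply: 2 · 4 · 6 · 40 = 1920.

1920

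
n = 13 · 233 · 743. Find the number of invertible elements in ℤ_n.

2065728

φ(13) = 13 − 1 = 12.
φ(233) = 233 − 1 = 232.
φ(743) = 743 − 1 = 742.
φ(2250547) = 12 × 232 × 742 = 2065728.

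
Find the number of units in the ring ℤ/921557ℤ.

921557 = 7 × 13^2 × 19 × 41.
φ(921557) = 921557 · (1 − 1/7) · (1 − 1/13) · (1 − 1/19) · (1 − 1/41)
       = 921557 · 51840/70889 = 673920.

673920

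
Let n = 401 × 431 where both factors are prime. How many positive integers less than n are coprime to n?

172000

φ(401) = 401 − 1 = 400.
φ(431) = 431 − 1 = 430.
Multiply: 400 · 430 = 172000.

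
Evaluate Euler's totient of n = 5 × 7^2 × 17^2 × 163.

φ(5) = 5 − 1 = 4.
φ(7^2) = 7^2 − 7^1 = 49 − 7 = 42.
φ(17^2) = 17^1·(17−1) = 17·16 = 272.
φ(163) = 163 − 1 = 162.
Since φ is multiplicative, φ(11541215) = 4 · 42 · 272 · 162 = 7402752.

7402752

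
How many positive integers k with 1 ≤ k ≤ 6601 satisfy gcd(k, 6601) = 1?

First factor: 6601 = 7 * 23 * 41.
φ(7) = 7 − 1 = 6.
φ(23) = 23 − 1 = 22.
φ(41) = 41 − 1 = 40.
Since φ is multiplicative, φ(6601) = 6 · 22 · 40 = 5280.

5280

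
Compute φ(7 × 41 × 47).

φ(7) = 7 − 1 = 6.
φ(41) = 41 − 1 = 40.
φ(47) = 47 − 1 = 46.
φ(13489) = 6 × 40 × 46 = 11040.

11040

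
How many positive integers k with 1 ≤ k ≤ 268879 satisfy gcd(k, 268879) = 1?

235872

First factor: 268879 = 13**2 · 37 · 43.
φ(13^2) = 13^1·(13−1) = 13·12 = 156.
φ(37) = 37 − 1 = 36.
φ(43) = 43 − 1 = 42.
φ(268879) = 156 × 36 × 42 = 235872.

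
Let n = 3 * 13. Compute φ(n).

24

φ(3) = 3 − 1 = 2.
φ(13) = 13 − 1 = 12.
Since φ is multiplicative, φ(39) = 2 · 12 = 24.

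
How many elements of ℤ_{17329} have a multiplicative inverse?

15120

First factor: 17329 = 13 * 31 * 43.
φ(17329) = 17329 · (1 − 1/13) · (1 − 1/31) · (1 − 1/43)
       = 17329 · 15120/17329 = 15120.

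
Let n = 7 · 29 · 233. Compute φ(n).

φ(47299) = 47299 · (1 − 1/7) · (1 − 1/29) · (1 − 1/233)
       = 47299 · 38976/47299 = 38976.

38976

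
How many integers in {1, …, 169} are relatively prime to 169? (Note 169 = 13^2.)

156

φ(169) = 169 · (1 − 1/13)
       = 169 · 12/13 = 156.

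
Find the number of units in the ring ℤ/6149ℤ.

5040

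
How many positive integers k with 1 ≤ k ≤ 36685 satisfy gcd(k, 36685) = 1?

24640

Prime factorization: 36685 = 5 * 11 * 23 * 29.
φ(5) = 5 − 1 = 4.
φ(11) = 11 − 1 = 10.
φ(23) = 23 − 1 = 22.
φ(29) = 29 − 1 = 28.
Since φ is multiplicative, φ(36685) = 4 · 10 · 22 · 28 = 24640.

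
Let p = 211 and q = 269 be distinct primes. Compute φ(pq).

φ(211) = 211 − 1 = 210.
φ(269) = 269 − 1 = 268.
φ(56759) = 210 × 268 = 56280.

56280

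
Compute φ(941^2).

φ(885481) = 885481 · (1 − 1/941)
       = 885481 · 940/941 = 884540.

884540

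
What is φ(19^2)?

342

φ(361) = 361 · (1 − 1/19)
       = 361 · 18/19 = 342.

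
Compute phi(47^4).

4775858

φ(47^4) = 47^3·(47−1) = 103823·46 = 4775858.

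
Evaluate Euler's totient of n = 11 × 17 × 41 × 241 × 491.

752640000

φ(907243777) = 907243777 · (1 − 1/11) · (1 − 1/17) · (1 − 1/41) · (1 − 1/241) · (1 − 1/491)
       = 907243777 · 752640000/907243777 = 752640000.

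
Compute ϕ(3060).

768

First factor: 3060 = 2^2 · 3^2 · 5 · 17.
φ(2^2) = 2^1·(2−1) = 2·1 = 2.
φ(3^2) = 3^1·(3−1) = 3·2 = 6.
φ(5) = 5 − 1 = 4.
φ(17) = 17 − 1 = 16.
Multiply: 2 · 6 · 4 · 16 = 768.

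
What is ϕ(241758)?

241758 = 2 * 3**3 * 11**2 * 37.
φ(241758) = 241758 · (1 − 1/2) · (1 − 1/3) · (1 − 1/11) · (1 − 1/37)
       = 241758 · 720/2442 = 71280.

71280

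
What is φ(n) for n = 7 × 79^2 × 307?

11313432

φ(7) = 7 − 1 = 6.
φ(79^2) = 79^1·(79−1) = 79·78 = 6162.
φ(307) = 307 − 1 = 306.
φ(13411909) = 6 × 6162 × 306 = 11313432.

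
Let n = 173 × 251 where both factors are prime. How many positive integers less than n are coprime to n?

43000

φ(43423) = 43423 · (1 − 1/173) · (1 − 1/251)
       = 43423 · 43000/43423 = 43000.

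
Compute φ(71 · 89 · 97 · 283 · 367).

61035448320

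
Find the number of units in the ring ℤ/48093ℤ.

First factor: 48093 = 3 · 17 · 23 · 41.
φ(48093) = 48093 · (1 − 1/3) · (1 − 1/17) · (1 − 1/23) · (1 − 1/41)
       = 48093 · 28160/48093 = 28160.

28160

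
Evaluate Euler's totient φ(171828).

54432

Prime factorization: 171828 = 2^2 * 3^3 * 37 * 43.
φ(171828) = 171828 · (1 − 1/2) · (1 − 1/3) · (1 − 1/37) · (1 − 1/43)
       = 171828 · 3024/9546 = 54432.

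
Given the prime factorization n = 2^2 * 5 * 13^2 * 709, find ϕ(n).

883584

φ(2^2) = 2^2 − 2^1 = 4 − 2 = 2.
φ(5) = 5 − 1 = 4.
φ(13^2) = 13^2 − 13^1 = 169 − 13 = 156.
φ(709) = 709 − 1 = 708.
Multiply: 2 · 4 · 156 · 708 = 883584.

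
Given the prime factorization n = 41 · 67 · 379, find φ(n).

φ(1041113) = 1041113 · (1 − 1/41) · (1 − 1/67) · (1 − 1/379)
       = 1041113 · 997920/1041113 = 997920.

997920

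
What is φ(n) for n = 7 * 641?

φ(4487) = 4487 · (1 − 1/7) · (1 − 1/641)
       = 4487 · 3840/4487 = 3840.

3840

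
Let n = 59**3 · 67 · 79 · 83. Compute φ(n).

85228414128

φ(90226896901) = 90226896901 · (1 − 1/59) · (1 − 1/67) · (1 − 1/79) · (1 − 1/83)
       = 90226896901 · 24483888/25919821 = 85228414128.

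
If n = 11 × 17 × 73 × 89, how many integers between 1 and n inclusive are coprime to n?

φ(11) = 11 − 1 = 10.
φ(17) = 17 − 1 = 16.
φ(73) = 73 − 1 = 72.
φ(89) = 89 − 1 = 88.
φ(1214939) = 10 × 16 × 72 × 88 = 1013760.

1013760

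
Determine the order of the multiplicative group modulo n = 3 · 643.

φ(1929) = 1929 · (1 − 1/3) · (1 − 1/643)
       = 1929 · 1284/1929 = 1284.

1284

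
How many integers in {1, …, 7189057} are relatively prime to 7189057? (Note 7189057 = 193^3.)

φ(193^3) = 193^2·(193−1) = 37249·192 = 7151808.

7151808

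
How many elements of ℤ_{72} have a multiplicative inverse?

24

Factor 72: 72 = 2**3 · 3**2.
φ(72) = 72 · (1 − 1/2) · (1 − 1/3)
       = 72 · 2/6 = 24.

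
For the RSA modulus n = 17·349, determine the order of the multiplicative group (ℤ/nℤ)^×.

5568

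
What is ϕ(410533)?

410533 = 17 * 19 * 31 * 41.
φ(17) = 17 − 1 = 16.
φ(19) = 19 − 1 = 18.
φ(31) = 31 − 1 = 30.
φ(41) = 41 − 1 = 40.
Multiply: 16 · 18 · 30 · 40 = 345600.

345600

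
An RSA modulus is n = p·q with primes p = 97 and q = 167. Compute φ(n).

15936

φ(pq) = (p−1)(q−1) = 96 · 166 = 15936.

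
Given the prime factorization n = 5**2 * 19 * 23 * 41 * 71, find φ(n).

φ(31802675) = 31802675 · (1 − 1/5) · (1 − 1/19) · (1 − 1/23) · (1 − 1/41) · (1 − 1/71)
       = 31802675 · 4435200/6360535 = 22176000.

22176000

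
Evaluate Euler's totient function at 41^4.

2756840

φ(2825761) = 2825761 · (1 − 1/41)
       = 2825761 · 40/41 = 2756840.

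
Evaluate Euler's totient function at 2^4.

8

φ(2^4) = 2^3·(2−1) = 8·1 = 8.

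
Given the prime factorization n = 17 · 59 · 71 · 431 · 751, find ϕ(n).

φ(23050295053) = 23050295053 · (1 − 1/17) · (1 − 1/59) · (1 − 1/71) · (1 − 1/431) · (1 − 1/751)
       = 23050295053 · 20949600000/23050295053 = 20949600000.

20949600000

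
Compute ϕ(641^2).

410240

φ(410881) = 410881 · (1 − 1/641)
       = 410881 · 640/641 = 410240.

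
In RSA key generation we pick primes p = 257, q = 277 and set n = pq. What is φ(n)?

70656

φ(n) = (p − 1)(q − 1) = (257−1)(277−1) = 256·276 = 70656.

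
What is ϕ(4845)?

4845 = 3 * 5 * 17 * 19.
φ(4845) = 4845 · (1 − 1/3) · (1 − 1/5) · (1 − 1/17) · (1 − 1/19)
       = 4845 · 2304/4845 = 2304.

2304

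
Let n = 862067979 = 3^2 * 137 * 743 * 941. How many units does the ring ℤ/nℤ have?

φ(862067979) = 862067979 · (1 − 1/3) · (1 − 1/137) · (1 − 1/743) · (1 − 1/941)
       = 862067979 · 189714560/287355993 = 569143680.

569143680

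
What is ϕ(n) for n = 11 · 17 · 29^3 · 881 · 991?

3282402816000

φ(3981852451753) = 3981852451753 · (1 − 1/11) · (1 − 1/17) · (1 − 1/29) · (1 − 1/881) · (1 − 1/991)
       = 3981852451753 · 3902976000/4734664033 = 3282402816000.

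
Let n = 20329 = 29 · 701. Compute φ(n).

φ(20329) = 20329 · (1 − 1/29) · (1 − 1/701)
       = 20329 · 19600/20329 = 19600.

19600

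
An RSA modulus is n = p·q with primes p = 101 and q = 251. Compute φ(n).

φ(25351) = 25351 · (1 − 1/101) · (1 − 1/251)
       = 25351 · 25000/25351 = 25000.

25000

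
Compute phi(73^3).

φ(73^3) = 73^3 − 73^2 = 389017 − 5329 = 383688.

383688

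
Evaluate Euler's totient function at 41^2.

1640

φ(1681) = 1681 · (1 − 1/41)
       = 1681 · 40/41 = 1640.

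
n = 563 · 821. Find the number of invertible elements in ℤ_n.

460840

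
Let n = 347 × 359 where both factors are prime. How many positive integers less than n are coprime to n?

123868

φ(347) = 347 − 1 = 346.
φ(359) = 359 − 1 = 358.
φ(124573) = 346 × 358 = 123868.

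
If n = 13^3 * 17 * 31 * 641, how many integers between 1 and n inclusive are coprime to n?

φ(742161979) = 742161979 · (1 − 1/13) · (1 − 1/17) · (1 − 1/31) · (1 − 1/641)
       = 742161979 · 3686400/4391491 = 623001600.

623001600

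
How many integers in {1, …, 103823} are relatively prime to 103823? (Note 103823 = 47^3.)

φ(103823) = 103823 · (1 − 1/47)
       = 103823 · 46/47 = 101614.

101614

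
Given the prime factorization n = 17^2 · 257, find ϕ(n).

69632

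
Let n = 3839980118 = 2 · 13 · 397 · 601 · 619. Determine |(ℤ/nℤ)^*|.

1762041600

φ(2) = 2 − 1 = 1.
φ(13) = 13 − 1 = 12.
φ(397) = 397 − 1 = 396.
φ(601) = 601 − 1 = 600.
φ(619) = 619 − 1 = 618.
Multiply: 1 · 12 · 396 · 600 · 618 = 1762041600.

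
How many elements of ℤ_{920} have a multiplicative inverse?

352

920 = 2**3 * 5 * 23.
φ(920) = 920 · (1 − 1/2) · (1 − 1/5) · (1 − 1/23)
       = 920 · 88/230 = 352.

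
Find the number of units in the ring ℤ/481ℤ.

481 = 13 · 37.
φ(481) = 481 · (1 − 1/13) · (1 − 1/37)
       = 481 · 432/481 = 432.

432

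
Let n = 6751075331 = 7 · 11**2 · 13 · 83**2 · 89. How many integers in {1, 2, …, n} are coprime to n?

4743509760

φ(7) = 7 − 1 = 6.
φ(11^2) = 11^2 − 11^1 = 121 − 11 = 110.
φ(13) = 13 − 1 = 12.
φ(83^2) = 83^2 − 83^1 = 6889 − 83 = 6806.
φ(89) = 89 − 1 = 88.
φ(6751075331) = 6 × 110 × 12 × 6806 × 88 = 4743509760.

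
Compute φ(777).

First factor: 777 = 3 · 7 · 37.
φ(3) = 3 − 1 = 2.
φ(7) = 7 − 1 = 6.
φ(37) = 37 − 1 = 36.
Since φ is multiplicative, φ(777) = 2 · 6 · 36 = 432.

432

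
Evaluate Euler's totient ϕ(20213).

17920

First factor: 20213 = 17 · 29 · 41.
φ(17) = 17 − 1 = 16.
φ(29) = 29 − 1 = 28.
φ(41) = 41 − 1 = 40.
Multiply: 16 · 28 · 40 = 17920.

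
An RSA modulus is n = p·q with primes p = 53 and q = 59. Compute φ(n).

φ(n) = (p − 1)(q − 1) = (53−1)(59−1) = 52·58 = 3016.

3016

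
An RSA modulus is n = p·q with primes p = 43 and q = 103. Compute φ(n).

φ(pq) = (p−1)(q−1) = 42 · 102 = 4284.

4284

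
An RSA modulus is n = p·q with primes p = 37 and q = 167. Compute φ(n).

5976

φ(n) = (p − 1)(q − 1) = (37−1)(167−1) = 36·166 = 5976.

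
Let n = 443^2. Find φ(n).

φ(443^2) = 443^1·(443−1) = 443·442 = 195806.

195806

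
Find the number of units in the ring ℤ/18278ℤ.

7776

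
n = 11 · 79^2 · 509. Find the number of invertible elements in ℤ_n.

31302960

φ(11) = 11 − 1 = 10.
φ(79^2) = 79^2 − 79^1 = 6241 − 79 = 6162.
φ(509) = 509 − 1 = 508.
Since φ is multiplicative, φ(34943359) = 10 · 6162 · 508 = 31302960.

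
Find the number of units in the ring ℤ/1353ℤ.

1353 = 3 · 11 · 41.
φ(1353) = 1353 · (1 − 1/3) · (1 − 1/11) · (1 − 1/41)
       = 1353 · 800/1353 = 800.

800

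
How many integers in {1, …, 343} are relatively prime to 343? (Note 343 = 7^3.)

294

φ(7^3) = 7^2·(7−1) = 49·6 = 294.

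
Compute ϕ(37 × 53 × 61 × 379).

42456960

φ(37) = 37 − 1 = 36.
φ(53) = 53 − 1 = 52.
φ(61) = 61 − 1 = 60.
φ(379) = 379 − 1 = 378.
φ(45336359) = 36 × 52 × 60 × 378 = 42456960.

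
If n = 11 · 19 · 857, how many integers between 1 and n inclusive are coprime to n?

φ(11) = 11 − 1 = 10.
φ(19) = 19 − 1 = 18.
φ(857) = 857 − 1 = 856.
Since φ is multiplicative, φ(179113) = 10 · 18 · 856 = 154080.

154080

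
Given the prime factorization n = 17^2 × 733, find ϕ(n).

φ(211837) = 211837 · (1 − 1/17) · (1 − 1/733)
       = 211837 · 11712/12461 = 199104.

199104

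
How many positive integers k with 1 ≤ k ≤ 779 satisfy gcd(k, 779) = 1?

Factor 779: 779 = 19 * 41.
φ(779) = 779 · (1 − 1/19) · (1 − 1/41)
       = 779 · 720/779 = 720.

720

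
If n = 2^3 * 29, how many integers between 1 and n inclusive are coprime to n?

φ(232) = 232 · (1 − 1/2) · (1 − 1/29)
       = 232 · 28/58 = 112.

112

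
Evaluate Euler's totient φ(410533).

345600

410533 = 17 × 19 × 31 × 41.
φ(410533) = 410533 · (1 − 1/17) · (1 − 1/19) · (1 − 1/31) · (1 − 1/41)
       = 410533 · 345600/410533 = 345600.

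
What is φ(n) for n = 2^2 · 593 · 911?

1077440

φ(2^2) = 2^2 − 2^1 = 4 − 2 = 2.
φ(593) = 593 − 1 = 592.
φ(911) = 911 − 1 = 910.
Since φ is multiplicative, φ(2160892) = 2 · 592 · 910 = 1077440.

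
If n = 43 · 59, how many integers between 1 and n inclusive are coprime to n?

2436

φ(43) = 43 − 1 = 42.
φ(59) = 59 − 1 = 58.
Since φ is multiplicative, φ(2537) = 42 · 58 = 2436.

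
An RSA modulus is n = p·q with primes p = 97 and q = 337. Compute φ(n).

φ(32689) = 32689 · (1 − 1/97) · (1 − 1/337)
       = 32689 · 32256/32689 = 32256.

32256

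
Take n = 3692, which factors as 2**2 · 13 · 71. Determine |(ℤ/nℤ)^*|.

1680

φ(2^2) = 2^2 − 2^1 = 4 − 2 = 2.
φ(13) = 13 − 1 = 12.
φ(71) = 71 − 1 = 70.
φ(3692) = 2 × 12 × 70 = 1680.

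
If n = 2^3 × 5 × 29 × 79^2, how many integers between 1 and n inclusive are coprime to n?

φ(2^3) = 2^2·(2−1) = 4·1 = 4.
φ(5) = 5 − 1 = 4.
φ(29) = 29 − 1 = 28.
φ(79^2) = 79^1·(79−1) = 79·78 = 6162.
Since φ is multiplicative, φ(7239560) = 4 · 4 · 28 · 6162 = 2760576.

2760576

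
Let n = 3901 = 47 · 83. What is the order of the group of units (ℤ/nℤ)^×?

3772

φ(3901) = 3901 · (1 − 1/47) · (1 − 1/83)
       = 3901 · 3772/3901 = 3772.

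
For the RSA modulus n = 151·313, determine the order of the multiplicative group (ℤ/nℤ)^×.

46800

For distinct primes, φ(pq) = (p−1)(q−1) = 150 × 312 = 46800.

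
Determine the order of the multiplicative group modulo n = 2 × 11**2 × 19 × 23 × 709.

30840480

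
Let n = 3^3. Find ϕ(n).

φ(3^3) = 3^3 − 3^2 = 27 − 9 = 18.

18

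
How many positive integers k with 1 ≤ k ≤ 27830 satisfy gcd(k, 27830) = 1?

9680

First factor: 27830 = 2 × 5 × 11^2 × 23.
φ(27830) = 27830 · (1 − 1/2) · (1 − 1/5) · (1 − 1/11) · (1 − 1/23)
       = 27830 · 880/2530 = 9680.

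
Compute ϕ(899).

First factor: 899 = 29 · 31.
φ(899) = 899 · (1 − 1/29) · (1 − 1/31)
       = 899 · 840/899 = 840.

840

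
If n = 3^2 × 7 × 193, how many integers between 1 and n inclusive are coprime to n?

φ(3^2) = 3^1·(3−1) = 3·2 = 6.
φ(7) = 7 − 1 = 6.
φ(193) = 193 − 1 = 192.
Since φ is multiplicative, φ(12159) = 6 · 6 · 192 = 6912.

6912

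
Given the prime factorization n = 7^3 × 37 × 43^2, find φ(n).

φ(23465659) = 23465659 · (1 − 1/7) · (1 − 1/37) · (1 − 1/43)
       = 23465659 · 9072/11137 = 19114704.

19114704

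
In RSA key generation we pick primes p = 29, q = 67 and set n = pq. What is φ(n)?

1848

φ(1943) = 1943 · (1 − 1/29) · (1 − 1/67)
       = 1943 · 1848/1943 = 1848.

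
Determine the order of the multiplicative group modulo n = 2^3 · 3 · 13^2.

φ(4056) = 4056 · (1 − 1/2) · (1 − 1/3) · (1 − 1/13)
       = 4056 · 24/78 = 1248.

1248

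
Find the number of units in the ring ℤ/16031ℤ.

Prime factorization: 16031 = 17 * 23 * 41.
φ(16031) = 16031 · (1 − 1/17) · (1 − 1/23) · (1 − 1/41)
       = 16031 · 14080/16031 = 14080.

14080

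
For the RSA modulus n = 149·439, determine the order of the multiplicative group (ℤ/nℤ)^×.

φ(pq) = (p−1)(q−1) = 148 · 438 = 64824.

64824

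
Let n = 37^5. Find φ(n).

φ(69343957) = 69343957 · (1 − 1/37)
       = 69343957 · 36/37 = 67469796.

67469796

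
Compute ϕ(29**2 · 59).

47096

φ(29^2) = 29^1·(29−1) = 29·28 = 812.
φ(59) = 59 − 1 = 58.
Multiply: 812 · 58 = 47096.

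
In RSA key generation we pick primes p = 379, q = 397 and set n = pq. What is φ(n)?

149688

For distinct primes, φ(pq) = (p−1)(q−1) = 378 × 396 = 149688.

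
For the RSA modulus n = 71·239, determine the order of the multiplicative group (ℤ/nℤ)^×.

For distinct primes, φ(pq) = (p−1)(q−1) = 70 × 238 = 16660.

16660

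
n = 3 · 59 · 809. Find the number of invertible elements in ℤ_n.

φ(3) = 3 − 1 = 2.
φ(59) = 59 − 1 = 58.
φ(809) = 809 − 1 = 808.
φ(143193) = 2 × 58 × 808 = 93728.

93728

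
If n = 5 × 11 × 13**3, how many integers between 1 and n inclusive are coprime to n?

81120

φ(120835) = 120835 · (1 − 1/5) · (1 − 1/11) · (1 − 1/13)
       = 120835 · 480/715 = 81120.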